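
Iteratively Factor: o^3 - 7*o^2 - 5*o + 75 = (o - 5)*(o^2 - 2*o - 15) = (o - 5)*(o + 3)*(o - 5)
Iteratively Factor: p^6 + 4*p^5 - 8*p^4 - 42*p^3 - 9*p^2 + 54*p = (p + 3)*(p^5 + p^4 - 11*p^3 - 9*p^2 + 18*p) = (p - 3)*(p + 3)*(p^4 + 4*p^3 + p^2 - 6*p) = p*(p - 3)*(p + 3)*(p^3 + 4*p^2 + p - 6) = p*(p - 3)*(p - 1)*(p + 3)*(p^2 + 5*p + 6) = p*(p - 3)*(p - 1)*(p + 2)*(p + 3)*(p + 3)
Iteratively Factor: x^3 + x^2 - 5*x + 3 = (x - 1)*(x^2 + 2*x - 3) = (x - 1)*(x + 3)*(x - 1)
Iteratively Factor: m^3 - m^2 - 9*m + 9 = (m - 3)*(m^2 + 2*m - 3) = (m - 3)*(m + 3)*(m - 1)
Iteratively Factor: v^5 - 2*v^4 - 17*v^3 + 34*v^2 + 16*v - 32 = (v - 4)*(v^4 + 2*v^3 - 9*v^2 - 2*v + 8) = (v - 4)*(v + 4)*(v^3 - 2*v^2 - v + 2) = (v - 4)*(v - 2)*(v + 4)*(v^2 - 1) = (v - 4)*(v - 2)*(v - 1)*(v + 4)*(v + 1)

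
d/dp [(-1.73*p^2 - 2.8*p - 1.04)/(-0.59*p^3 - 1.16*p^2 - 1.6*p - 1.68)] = (-1.0207*p^4 - 3.304*p^3 - 2.3208*p^2 + 3.4*p + 3.04)/(0.3481*p^6 + 1.3688*p^5 + 3.2336*p^4 + 5.6944*p^3 + 6.4576*p^2 + 5.376*p + 2.8224)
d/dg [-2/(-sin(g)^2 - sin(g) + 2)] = -2*(2*sin(g) + 1)*cos(g)/(sin(g)^2 + sin(g) - 2)^2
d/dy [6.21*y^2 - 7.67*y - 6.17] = 12.42*y - 7.67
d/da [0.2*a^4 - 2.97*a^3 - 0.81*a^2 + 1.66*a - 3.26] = 0.8*a^3 - 8.91*a^2 - 1.62*a + 1.66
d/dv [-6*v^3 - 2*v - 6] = -18*v^2 - 2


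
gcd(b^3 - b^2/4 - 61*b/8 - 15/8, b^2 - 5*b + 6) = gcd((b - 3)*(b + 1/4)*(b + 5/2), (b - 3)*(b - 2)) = b - 3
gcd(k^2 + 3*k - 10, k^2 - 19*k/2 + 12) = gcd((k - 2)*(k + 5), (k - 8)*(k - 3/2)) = 1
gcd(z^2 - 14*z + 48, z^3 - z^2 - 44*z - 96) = z - 8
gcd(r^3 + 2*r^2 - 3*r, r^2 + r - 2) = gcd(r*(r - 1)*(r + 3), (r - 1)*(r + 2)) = r - 1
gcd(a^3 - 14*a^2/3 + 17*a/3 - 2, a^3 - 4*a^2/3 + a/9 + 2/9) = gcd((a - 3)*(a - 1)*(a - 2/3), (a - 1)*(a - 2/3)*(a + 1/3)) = a^2 - 5*a/3 + 2/3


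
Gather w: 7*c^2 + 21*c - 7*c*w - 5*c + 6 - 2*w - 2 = 7*c^2 + 16*c + w*(-7*c - 2) + 4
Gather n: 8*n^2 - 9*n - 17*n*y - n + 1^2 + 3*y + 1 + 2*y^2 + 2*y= 8*n^2 + n*(-17*y - 10) + 2*y^2 + 5*y + 2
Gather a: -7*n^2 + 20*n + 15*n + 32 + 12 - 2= -7*n^2 + 35*n + 42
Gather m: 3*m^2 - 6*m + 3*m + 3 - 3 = 3*m^2 - 3*m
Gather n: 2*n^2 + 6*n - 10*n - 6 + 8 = 2*n^2 - 4*n + 2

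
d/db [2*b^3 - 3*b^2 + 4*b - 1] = 6*b^2 - 6*b + 4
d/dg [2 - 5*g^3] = -15*g^2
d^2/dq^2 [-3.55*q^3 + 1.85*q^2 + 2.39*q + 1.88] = 3.7 - 21.3*q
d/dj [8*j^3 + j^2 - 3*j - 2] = 24*j^2 + 2*j - 3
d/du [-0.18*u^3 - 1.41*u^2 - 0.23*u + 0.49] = -0.54*u^2 - 2.82*u - 0.23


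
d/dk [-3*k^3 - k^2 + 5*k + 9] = -9*k^2 - 2*k + 5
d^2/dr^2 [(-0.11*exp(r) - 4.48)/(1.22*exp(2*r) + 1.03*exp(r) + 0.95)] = (-0.163724*exp(4*r) - 26.533902*exp(3*r) - 16.123764*exp(2*r) + 16.124083*exp(r) + 4.284405)*exp(r)/(1.815848*exp(6*r) + 4.599156*exp(5*r) + 8.124834*exp(4*r) + 8.255347*exp(3*r) + 6.326715*exp(2*r) + 2.788725*exp(r) + 0.857375)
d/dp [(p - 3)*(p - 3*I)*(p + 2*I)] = 3*p^2 - 2*p*(3 + I) + 6 + 3*I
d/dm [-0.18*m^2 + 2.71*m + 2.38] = 2.71 - 0.36*m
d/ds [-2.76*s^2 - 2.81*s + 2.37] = -5.52*s - 2.81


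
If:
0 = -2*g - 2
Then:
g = -1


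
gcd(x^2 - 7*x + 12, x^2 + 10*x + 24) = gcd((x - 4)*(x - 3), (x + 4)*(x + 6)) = 1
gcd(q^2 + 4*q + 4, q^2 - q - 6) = q + 2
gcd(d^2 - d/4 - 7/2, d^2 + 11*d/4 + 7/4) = d + 7/4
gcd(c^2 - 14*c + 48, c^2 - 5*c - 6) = c - 6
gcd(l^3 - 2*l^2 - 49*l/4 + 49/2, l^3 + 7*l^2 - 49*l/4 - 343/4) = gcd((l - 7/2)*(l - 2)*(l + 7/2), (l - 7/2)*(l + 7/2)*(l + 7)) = l^2 - 49/4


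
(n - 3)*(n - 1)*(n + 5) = n^3 + n^2 - 17*n + 15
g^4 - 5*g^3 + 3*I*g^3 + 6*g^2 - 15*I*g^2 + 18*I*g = g*(g - 3)*(g - 2)*(g + 3*I)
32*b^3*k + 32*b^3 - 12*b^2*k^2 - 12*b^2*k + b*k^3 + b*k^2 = (-8*b + k)*(-4*b + k)*(b*k + b)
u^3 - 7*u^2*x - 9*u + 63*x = (u - 3)*(u + 3)*(u - 7*x)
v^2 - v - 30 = (v - 6)*(v + 5)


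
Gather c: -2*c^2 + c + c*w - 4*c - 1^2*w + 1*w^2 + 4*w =-2*c^2 + c*(w - 3) + w^2 + 3*w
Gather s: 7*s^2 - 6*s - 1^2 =7*s^2 - 6*s - 1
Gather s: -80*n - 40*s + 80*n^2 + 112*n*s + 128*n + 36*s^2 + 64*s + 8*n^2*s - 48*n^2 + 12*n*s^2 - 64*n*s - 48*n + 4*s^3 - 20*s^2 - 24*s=32*n^2 + 4*s^3 + s^2*(12*n + 16) + s*(8*n^2 + 48*n)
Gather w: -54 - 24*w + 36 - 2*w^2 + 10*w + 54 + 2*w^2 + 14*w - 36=0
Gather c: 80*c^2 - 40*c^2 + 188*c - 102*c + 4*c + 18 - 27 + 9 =40*c^2 + 90*c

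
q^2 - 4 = (q - 2)*(q + 2)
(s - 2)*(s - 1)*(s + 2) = s^3 - s^2 - 4*s + 4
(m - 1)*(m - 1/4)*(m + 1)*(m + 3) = m^4 + 11*m^3/4 - 7*m^2/4 - 11*m/4 + 3/4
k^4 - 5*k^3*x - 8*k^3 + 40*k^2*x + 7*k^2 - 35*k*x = k*(k - 7)*(k - 1)*(k - 5*x)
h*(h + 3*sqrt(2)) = h^2 + 3*sqrt(2)*h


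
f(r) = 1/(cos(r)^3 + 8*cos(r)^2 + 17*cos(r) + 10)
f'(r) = (3*sin(r)*cos(r)^2 + 16*sin(r)*cos(r) + 17*sin(r))/(cos(r)^3 + 8*cos(r)^2 + 17*cos(r) + 10)^2 = (3*cos(r)^2 + 16*cos(r) + 17)*sin(r)/(cos(r)^3 + 8*cos(r)^2 + 17*cos(r) + 10)^2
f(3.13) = 3720.25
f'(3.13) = 641876.42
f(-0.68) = 0.04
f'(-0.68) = -0.02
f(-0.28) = 0.03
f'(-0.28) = -0.01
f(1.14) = 0.05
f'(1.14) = 0.06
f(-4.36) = 0.20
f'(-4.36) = 0.44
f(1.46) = 0.08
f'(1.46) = 0.13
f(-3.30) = 19.66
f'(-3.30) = 251.53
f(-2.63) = 1.68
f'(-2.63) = -7.34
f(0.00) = 0.03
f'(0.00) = 0.00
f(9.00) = 2.53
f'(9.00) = 12.93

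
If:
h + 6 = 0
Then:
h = -6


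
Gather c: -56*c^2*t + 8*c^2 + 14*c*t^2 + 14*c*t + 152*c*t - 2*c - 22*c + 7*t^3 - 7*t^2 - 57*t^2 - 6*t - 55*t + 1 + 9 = c^2*(8 - 56*t) + c*(14*t^2 + 166*t - 24) + 7*t^3 - 64*t^2 - 61*t + 10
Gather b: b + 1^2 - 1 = b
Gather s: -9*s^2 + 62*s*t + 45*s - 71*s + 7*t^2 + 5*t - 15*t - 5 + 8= -9*s^2 + s*(62*t - 26) + 7*t^2 - 10*t + 3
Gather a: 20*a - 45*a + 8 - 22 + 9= -25*a - 5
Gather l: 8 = 8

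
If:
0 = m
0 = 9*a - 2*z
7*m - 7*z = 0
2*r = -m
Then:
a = 0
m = 0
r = 0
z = 0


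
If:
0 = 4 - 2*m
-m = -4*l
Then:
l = 1/2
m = 2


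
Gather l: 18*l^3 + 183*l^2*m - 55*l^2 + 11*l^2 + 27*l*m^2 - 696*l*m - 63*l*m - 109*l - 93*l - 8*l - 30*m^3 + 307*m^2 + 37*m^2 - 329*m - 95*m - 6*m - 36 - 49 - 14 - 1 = 18*l^3 + l^2*(183*m - 44) + l*(27*m^2 - 759*m - 210) - 30*m^3 + 344*m^2 - 430*m - 100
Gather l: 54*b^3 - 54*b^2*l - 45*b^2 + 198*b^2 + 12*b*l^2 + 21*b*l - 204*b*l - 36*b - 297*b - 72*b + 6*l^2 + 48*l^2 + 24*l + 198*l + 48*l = 54*b^3 + 153*b^2 - 405*b + l^2*(12*b + 54) + l*(-54*b^2 - 183*b + 270)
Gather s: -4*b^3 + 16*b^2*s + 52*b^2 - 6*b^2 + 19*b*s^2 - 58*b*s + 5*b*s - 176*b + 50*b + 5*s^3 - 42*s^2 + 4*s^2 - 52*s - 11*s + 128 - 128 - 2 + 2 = -4*b^3 + 46*b^2 - 126*b + 5*s^3 + s^2*(19*b - 38) + s*(16*b^2 - 53*b - 63)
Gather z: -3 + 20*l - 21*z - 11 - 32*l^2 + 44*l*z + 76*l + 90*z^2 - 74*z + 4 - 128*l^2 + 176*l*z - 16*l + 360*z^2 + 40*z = -160*l^2 + 80*l + 450*z^2 + z*(220*l - 55) - 10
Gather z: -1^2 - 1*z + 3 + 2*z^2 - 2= 2*z^2 - z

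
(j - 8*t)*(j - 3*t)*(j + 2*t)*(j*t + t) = j^4*t - 9*j^3*t^2 + j^3*t + 2*j^2*t^3 - 9*j^2*t^2 + 48*j*t^4 + 2*j*t^3 + 48*t^4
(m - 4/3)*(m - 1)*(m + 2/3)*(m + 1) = m^4 - 2*m^3/3 - 17*m^2/9 + 2*m/3 + 8/9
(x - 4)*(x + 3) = x^2 - x - 12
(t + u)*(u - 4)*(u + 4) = t*u^2 - 16*t + u^3 - 16*u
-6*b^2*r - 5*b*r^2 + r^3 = r*(-6*b + r)*(b + r)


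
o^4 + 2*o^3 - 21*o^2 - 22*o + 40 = (o - 4)*(o - 1)*(o + 2)*(o + 5)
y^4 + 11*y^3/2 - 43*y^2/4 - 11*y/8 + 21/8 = (y - 3/2)*(y - 1/2)*(y + 1/2)*(y + 7)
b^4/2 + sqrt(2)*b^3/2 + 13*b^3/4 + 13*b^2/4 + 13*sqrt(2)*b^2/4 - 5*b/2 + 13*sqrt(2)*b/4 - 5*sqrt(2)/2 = (b/2 + sqrt(2)/2)*(b - 1/2)*(b + 2)*(b + 5)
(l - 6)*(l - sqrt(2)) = l^2 - 6*l - sqrt(2)*l + 6*sqrt(2)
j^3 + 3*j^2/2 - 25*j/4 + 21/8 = (j - 3/2)*(j - 1/2)*(j + 7/2)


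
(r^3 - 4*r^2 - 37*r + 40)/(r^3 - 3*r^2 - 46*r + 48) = (r + 5)/(r + 6)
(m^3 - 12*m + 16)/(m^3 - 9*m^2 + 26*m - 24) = (m^2 + 2*m - 8)/(m^2 - 7*m + 12)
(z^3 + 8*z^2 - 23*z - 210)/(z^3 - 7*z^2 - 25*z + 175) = (z^2 + 13*z + 42)/(z^2 - 2*z - 35)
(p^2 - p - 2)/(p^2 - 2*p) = (p + 1)/p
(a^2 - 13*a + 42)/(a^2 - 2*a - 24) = (a - 7)/(a + 4)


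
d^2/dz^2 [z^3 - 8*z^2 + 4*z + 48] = 6*z - 16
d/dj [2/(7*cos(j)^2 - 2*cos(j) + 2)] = 4*(7*cos(j) - 1)*sin(j)/(7*cos(j)^2 - 2*cos(j) + 2)^2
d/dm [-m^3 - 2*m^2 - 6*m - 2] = -3*m^2 - 4*m - 6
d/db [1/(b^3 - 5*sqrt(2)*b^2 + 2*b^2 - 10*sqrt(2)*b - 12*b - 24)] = (-3*b^2 - 4*b + 10*sqrt(2)*b + 12 + 10*sqrt(2))/(-b^3 - 2*b^2 + 5*sqrt(2)*b^2 + 12*b + 10*sqrt(2)*b + 24)^2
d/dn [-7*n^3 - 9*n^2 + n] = -21*n^2 - 18*n + 1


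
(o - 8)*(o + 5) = o^2 - 3*o - 40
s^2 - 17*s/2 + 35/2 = (s - 5)*(s - 7/2)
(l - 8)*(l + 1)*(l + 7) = l^3 - 57*l - 56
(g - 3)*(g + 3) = g^2 - 9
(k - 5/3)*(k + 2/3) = k^2 - k - 10/9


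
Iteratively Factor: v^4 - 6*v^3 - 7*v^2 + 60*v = (v)*(v^3 - 6*v^2 - 7*v + 60) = v*(v - 4)*(v^2 - 2*v - 15) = v*(v - 5)*(v - 4)*(v + 3)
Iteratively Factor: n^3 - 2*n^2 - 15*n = (n - 5)*(n^2 + 3*n) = (n - 5)*(n + 3)*(n)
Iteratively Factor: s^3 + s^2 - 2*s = (s)*(s^2 + s - 2) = s*(s - 1)*(s + 2)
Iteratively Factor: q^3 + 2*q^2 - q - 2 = (q + 1)*(q^2 + q - 2) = (q + 1)*(q + 2)*(q - 1)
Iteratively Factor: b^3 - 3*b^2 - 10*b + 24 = (b - 2)*(b^2 - b - 12) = (b - 2)*(b + 3)*(b - 4)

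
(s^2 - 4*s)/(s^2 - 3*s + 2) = s*(s - 4)/(s^2 - 3*s + 2)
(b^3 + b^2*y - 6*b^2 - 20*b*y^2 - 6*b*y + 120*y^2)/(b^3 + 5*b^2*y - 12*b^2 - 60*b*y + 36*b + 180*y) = (b - 4*y)/(b - 6)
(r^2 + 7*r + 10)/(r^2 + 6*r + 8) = (r + 5)/(r + 4)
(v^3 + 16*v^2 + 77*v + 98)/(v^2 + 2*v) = v + 14 + 49/v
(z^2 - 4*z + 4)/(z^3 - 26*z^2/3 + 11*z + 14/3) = 3*(z - 2)/(3*z^2 - 20*z - 7)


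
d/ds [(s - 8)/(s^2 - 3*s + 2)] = (s^2 - 3*s - (s - 8)*(2*s - 3) + 2)/(s^2 - 3*s + 2)^2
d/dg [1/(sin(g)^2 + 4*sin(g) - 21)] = -2*(sin(g) + 2)*cos(g)/(sin(g)^2 + 4*sin(g) - 21)^2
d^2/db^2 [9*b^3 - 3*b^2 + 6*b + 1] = 54*b - 6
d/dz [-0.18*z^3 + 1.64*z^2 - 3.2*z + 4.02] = -0.54*z^2 + 3.28*z - 3.2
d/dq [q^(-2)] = -2/q^3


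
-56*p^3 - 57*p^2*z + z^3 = (-8*p + z)*(p + z)*(7*p + z)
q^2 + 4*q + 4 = (q + 2)^2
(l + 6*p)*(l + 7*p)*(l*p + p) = l^3*p + 13*l^2*p^2 + l^2*p + 42*l*p^3 + 13*l*p^2 + 42*p^3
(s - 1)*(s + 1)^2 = s^3 + s^2 - s - 1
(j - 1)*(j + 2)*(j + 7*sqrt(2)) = j^3 + j^2 + 7*sqrt(2)*j^2 - 2*j + 7*sqrt(2)*j - 14*sqrt(2)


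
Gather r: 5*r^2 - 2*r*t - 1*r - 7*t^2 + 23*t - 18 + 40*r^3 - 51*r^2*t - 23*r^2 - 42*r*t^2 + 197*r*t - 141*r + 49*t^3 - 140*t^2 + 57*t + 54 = 40*r^3 + r^2*(-51*t - 18) + r*(-42*t^2 + 195*t - 142) + 49*t^3 - 147*t^2 + 80*t + 36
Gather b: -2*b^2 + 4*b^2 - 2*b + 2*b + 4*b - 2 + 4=2*b^2 + 4*b + 2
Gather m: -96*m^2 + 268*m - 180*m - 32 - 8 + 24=-96*m^2 + 88*m - 16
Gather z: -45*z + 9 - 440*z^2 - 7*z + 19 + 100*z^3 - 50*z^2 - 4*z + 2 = 100*z^3 - 490*z^2 - 56*z + 30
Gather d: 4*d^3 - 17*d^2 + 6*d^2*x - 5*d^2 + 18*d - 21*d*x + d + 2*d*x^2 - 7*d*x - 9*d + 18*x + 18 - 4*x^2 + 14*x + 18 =4*d^3 + d^2*(6*x - 22) + d*(2*x^2 - 28*x + 10) - 4*x^2 + 32*x + 36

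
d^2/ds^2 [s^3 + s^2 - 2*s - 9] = 6*s + 2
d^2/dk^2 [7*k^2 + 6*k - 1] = 14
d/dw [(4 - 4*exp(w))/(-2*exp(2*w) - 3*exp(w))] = 4*(-2*exp(2*w) + 4*exp(w) + 3)*exp(-w)/(4*exp(2*w) + 12*exp(w) + 9)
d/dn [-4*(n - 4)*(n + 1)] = 12 - 8*n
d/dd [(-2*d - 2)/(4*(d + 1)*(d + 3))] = 1/(2*(d + 3)^2)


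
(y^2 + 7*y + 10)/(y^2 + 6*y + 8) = (y + 5)/(y + 4)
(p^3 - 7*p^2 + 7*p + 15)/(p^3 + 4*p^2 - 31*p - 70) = (p^2 - 2*p - 3)/(p^2 + 9*p + 14)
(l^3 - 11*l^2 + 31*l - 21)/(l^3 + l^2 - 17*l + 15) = (l - 7)/(l + 5)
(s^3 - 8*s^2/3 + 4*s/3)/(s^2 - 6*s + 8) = s*(3*s - 2)/(3*(s - 4))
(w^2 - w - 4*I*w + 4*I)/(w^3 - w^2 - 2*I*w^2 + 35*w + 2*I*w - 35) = (w - 4*I)/(w^2 - 2*I*w + 35)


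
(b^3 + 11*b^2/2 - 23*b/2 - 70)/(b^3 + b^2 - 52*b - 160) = (b - 7/2)/(b - 8)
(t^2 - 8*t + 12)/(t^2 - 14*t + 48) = (t - 2)/(t - 8)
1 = 1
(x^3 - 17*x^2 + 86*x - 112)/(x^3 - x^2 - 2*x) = (x^2 - 15*x + 56)/(x*(x + 1))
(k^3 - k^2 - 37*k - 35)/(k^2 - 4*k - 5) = (k^2 - 2*k - 35)/(k - 5)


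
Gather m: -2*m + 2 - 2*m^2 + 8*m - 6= -2*m^2 + 6*m - 4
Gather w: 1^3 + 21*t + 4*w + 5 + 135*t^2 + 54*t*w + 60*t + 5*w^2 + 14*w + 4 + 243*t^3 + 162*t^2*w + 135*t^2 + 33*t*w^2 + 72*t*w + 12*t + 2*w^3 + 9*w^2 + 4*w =243*t^3 + 270*t^2 + 93*t + 2*w^3 + w^2*(33*t + 14) + w*(162*t^2 + 126*t + 22) + 10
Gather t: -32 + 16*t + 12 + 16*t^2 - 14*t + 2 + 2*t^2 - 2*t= 18*t^2 - 18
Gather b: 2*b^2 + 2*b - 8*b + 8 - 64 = 2*b^2 - 6*b - 56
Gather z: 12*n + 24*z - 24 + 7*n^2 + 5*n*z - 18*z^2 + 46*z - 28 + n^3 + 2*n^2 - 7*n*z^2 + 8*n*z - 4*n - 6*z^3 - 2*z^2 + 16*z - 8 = n^3 + 9*n^2 + 8*n - 6*z^3 + z^2*(-7*n - 20) + z*(13*n + 86) - 60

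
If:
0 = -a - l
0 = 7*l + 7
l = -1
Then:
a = 1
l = -1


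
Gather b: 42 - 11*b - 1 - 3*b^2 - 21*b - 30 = -3*b^2 - 32*b + 11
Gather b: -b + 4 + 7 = 11 - b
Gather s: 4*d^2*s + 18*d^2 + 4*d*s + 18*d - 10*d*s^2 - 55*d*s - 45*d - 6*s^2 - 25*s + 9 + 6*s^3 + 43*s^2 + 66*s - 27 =18*d^2 - 27*d + 6*s^3 + s^2*(37 - 10*d) + s*(4*d^2 - 51*d + 41) - 18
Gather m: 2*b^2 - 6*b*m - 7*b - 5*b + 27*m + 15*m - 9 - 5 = 2*b^2 - 12*b + m*(42 - 6*b) - 14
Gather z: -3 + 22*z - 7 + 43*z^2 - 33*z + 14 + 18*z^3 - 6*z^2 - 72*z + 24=18*z^3 + 37*z^2 - 83*z + 28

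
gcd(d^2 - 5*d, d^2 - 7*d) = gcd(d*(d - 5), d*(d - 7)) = d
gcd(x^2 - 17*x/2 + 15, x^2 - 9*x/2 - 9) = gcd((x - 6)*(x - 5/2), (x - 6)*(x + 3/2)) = x - 6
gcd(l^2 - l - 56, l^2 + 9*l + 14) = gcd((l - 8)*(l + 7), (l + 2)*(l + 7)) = l + 7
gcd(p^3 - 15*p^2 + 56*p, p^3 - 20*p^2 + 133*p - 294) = p - 7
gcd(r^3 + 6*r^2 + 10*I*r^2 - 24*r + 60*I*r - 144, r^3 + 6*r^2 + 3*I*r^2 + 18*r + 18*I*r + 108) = r^2 + r*(6 + 6*I) + 36*I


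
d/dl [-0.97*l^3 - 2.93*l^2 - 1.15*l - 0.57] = -2.91*l^2 - 5.86*l - 1.15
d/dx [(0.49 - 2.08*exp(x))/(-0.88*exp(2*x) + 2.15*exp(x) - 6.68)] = (-1.8304*exp(2*x) + 0.8624*exp(x) + 12.8409)*exp(x)/(0.7744*exp(4*x) - 3.784*exp(3*x) + 16.3793*exp(2*x) - 28.724*exp(x) + 44.6224)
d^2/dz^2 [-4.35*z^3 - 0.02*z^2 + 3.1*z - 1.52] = -26.1*z - 0.04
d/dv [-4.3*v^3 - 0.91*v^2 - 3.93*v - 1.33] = -12.9*v^2 - 1.82*v - 3.93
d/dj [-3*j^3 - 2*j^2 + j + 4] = -9*j^2 - 4*j + 1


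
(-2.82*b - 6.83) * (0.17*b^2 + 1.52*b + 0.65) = -0.4794*b^3 - 5.4475*b^2 - 12.2146*b - 4.4395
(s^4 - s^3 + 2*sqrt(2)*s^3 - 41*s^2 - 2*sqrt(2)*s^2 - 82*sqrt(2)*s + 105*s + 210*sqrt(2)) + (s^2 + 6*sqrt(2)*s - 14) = s^4 - s^3 + 2*sqrt(2)*s^3 - 40*s^2 - 2*sqrt(2)*s^2 - 76*sqrt(2)*s + 105*s - 14 + 210*sqrt(2)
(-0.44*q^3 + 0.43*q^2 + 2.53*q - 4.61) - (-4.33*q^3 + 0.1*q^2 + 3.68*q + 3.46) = 3.89*q^3 + 0.33*q^2 - 1.15*q - 8.07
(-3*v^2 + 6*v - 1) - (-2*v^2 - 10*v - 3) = -v^2 + 16*v + 2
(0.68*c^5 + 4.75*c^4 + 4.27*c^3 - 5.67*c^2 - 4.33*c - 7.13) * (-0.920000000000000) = -0.6256*c^5 - 4.37*c^4 - 3.9284*c^3 + 5.2164*c^2 + 3.9836*c + 6.5596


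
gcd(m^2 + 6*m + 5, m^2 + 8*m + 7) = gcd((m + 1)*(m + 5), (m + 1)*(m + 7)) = m + 1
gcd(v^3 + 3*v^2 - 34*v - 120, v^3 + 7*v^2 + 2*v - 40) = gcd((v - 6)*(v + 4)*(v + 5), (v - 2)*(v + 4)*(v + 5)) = v^2 + 9*v + 20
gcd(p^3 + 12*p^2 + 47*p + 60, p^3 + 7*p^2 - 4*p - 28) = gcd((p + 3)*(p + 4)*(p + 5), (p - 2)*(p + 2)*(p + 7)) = 1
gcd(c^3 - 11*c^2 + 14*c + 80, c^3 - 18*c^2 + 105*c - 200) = c^2 - 13*c + 40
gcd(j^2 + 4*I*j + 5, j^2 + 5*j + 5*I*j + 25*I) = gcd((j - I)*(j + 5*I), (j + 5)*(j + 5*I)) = j + 5*I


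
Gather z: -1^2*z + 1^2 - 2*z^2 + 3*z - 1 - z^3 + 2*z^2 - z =-z^3 + z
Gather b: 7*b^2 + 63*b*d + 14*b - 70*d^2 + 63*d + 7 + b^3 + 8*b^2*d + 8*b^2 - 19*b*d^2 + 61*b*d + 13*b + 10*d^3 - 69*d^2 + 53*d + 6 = b^3 + b^2*(8*d + 15) + b*(-19*d^2 + 124*d + 27) + 10*d^3 - 139*d^2 + 116*d + 13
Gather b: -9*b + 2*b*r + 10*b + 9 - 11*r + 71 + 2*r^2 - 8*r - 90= b*(2*r + 1) + 2*r^2 - 19*r - 10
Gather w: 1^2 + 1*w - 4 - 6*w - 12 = -5*w - 15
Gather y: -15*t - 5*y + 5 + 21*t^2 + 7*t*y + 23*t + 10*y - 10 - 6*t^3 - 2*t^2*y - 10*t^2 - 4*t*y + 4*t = -6*t^3 + 11*t^2 + 12*t + y*(-2*t^2 + 3*t + 5) - 5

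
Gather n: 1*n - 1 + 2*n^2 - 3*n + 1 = 2*n^2 - 2*n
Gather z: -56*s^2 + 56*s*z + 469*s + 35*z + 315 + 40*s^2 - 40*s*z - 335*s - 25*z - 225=-16*s^2 + 134*s + z*(16*s + 10) + 90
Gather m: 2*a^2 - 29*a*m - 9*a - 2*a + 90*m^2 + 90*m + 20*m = 2*a^2 - 11*a + 90*m^2 + m*(110 - 29*a)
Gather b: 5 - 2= 3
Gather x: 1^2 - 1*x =1 - x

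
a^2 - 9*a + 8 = (a - 8)*(a - 1)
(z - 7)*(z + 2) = z^2 - 5*z - 14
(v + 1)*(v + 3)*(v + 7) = v^3 + 11*v^2 + 31*v + 21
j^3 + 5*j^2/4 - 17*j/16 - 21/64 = (j - 3/4)*(j + 1/4)*(j + 7/4)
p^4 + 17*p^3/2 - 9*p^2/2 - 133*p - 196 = (p - 4)*(p + 2)*(p + 7/2)*(p + 7)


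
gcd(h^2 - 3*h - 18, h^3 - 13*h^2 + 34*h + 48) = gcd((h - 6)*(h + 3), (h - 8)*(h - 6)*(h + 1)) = h - 6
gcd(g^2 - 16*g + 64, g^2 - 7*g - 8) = g - 8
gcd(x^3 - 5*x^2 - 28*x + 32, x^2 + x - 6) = 1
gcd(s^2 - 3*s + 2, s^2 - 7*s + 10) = s - 2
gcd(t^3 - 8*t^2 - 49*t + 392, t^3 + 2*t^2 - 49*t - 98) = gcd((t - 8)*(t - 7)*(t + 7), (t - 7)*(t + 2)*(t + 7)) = t^2 - 49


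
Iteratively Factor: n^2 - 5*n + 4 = (n - 1)*(n - 4)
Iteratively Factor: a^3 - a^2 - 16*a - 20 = (a + 2)*(a^2 - 3*a - 10) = (a - 5)*(a + 2)*(a + 2)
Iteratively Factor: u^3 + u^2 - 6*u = (u + 3)*(u^2 - 2*u) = u*(u + 3)*(u - 2)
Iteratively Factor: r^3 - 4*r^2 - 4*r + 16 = (r - 4)*(r^2 - 4) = (r - 4)*(r - 2)*(r + 2)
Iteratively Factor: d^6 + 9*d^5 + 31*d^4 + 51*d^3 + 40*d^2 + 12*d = (d + 1)*(d^5 + 8*d^4 + 23*d^3 + 28*d^2 + 12*d) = (d + 1)^2*(d^4 + 7*d^3 + 16*d^2 + 12*d) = (d + 1)^2*(d + 3)*(d^3 + 4*d^2 + 4*d) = (d + 1)^2*(d + 2)*(d + 3)*(d^2 + 2*d) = (d + 1)^2*(d + 2)^2*(d + 3)*(d)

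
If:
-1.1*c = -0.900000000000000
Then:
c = 0.82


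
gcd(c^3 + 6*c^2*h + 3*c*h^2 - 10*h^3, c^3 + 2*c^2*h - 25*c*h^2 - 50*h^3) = c^2 + 7*c*h + 10*h^2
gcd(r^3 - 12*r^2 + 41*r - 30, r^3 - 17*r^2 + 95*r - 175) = r - 5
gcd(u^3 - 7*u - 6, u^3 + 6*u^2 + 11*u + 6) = u^2 + 3*u + 2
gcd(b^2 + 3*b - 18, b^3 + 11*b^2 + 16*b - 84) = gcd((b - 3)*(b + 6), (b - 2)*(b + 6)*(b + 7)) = b + 6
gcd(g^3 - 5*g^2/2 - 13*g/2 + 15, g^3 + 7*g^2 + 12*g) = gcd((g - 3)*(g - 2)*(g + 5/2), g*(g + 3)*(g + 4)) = 1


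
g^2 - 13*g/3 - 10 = (g - 6)*(g + 5/3)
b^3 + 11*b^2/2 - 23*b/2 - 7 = (b - 2)*(b + 1/2)*(b + 7)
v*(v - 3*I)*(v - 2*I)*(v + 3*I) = v^4 - 2*I*v^3 + 9*v^2 - 18*I*v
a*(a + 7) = a^2 + 7*a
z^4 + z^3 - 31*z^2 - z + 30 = (z - 5)*(z - 1)*(z + 1)*(z + 6)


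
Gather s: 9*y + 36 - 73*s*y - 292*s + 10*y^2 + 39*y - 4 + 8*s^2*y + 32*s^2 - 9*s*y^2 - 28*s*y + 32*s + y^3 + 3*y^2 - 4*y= s^2*(8*y + 32) + s*(-9*y^2 - 101*y - 260) + y^3 + 13*y^2 + 44*y + 32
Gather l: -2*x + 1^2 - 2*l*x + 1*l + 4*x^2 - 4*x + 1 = l*(1 - 2*x) + 4*x^2 - 6*x + 2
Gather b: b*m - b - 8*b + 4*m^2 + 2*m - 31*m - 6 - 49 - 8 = b*(m - 9) + 4*m^2 - 29*m - 63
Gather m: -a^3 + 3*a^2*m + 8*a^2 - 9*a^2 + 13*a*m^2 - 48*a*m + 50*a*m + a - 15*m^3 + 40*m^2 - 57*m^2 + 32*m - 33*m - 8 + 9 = -a^3 - a^2 + a - 15*m^3 + m^2*(13*a - 17) + m*(3*a^2 + 2*a - 1) + 1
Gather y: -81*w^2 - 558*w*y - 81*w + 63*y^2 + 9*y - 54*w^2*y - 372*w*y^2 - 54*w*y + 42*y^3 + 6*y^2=-81*w^2 - 81*w + 42*y^3 + y^2*(69 - 372*w) + y*(-54*w^2 - 612*w + 9)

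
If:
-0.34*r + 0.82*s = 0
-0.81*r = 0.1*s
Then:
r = 0.00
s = 0.00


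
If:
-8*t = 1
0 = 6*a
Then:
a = 0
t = -1/8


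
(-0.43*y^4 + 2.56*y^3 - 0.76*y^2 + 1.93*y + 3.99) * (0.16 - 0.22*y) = 0.0946*y^5 - 0.632*y^4 + 0.5768*y^3 - 0.5462*y^2 - 0.569*y + 0.6384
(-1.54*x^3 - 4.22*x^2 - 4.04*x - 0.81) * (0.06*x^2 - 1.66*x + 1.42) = -0.0924*x^5 + 2.3032*x^4 + 4.576*x^3 + 0.6654*x^2 - 4.3922*x - 1.1502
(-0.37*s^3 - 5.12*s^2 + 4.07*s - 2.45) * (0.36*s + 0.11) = -0.1332*s^4 - 1.8839*s^3 + 0.902*s^2 - 0.4343*s - 0.2695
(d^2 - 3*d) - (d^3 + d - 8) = -d^3 + d^2 - 4*d + 8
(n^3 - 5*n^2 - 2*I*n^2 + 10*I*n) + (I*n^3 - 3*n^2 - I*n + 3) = n^3 + I*n^3 - 8*n^2 - 2*I*n^2 + 9*I*n + 3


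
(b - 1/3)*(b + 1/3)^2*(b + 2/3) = b^4 + b^3 + b^2/9 - b/9 - 2/81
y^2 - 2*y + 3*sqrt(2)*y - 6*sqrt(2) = (y - 2)*(y + 3*sqrt(2))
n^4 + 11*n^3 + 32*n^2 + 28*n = n*(n + 2)^2*(n + 7)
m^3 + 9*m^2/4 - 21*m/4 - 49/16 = (m - 7/4)*(m + 1/2)*(m + 7/2)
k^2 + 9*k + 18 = (k + 3)*(k + 6)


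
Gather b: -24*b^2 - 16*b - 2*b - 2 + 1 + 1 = -24*b^2 - 18*b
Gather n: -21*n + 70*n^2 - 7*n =70*n^2 - 28*n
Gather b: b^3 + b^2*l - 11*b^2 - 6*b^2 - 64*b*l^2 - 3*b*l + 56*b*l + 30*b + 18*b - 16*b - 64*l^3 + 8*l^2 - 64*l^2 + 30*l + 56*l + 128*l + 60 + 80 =b^3 + b^2*(l - 17) + b*(-64*l^2 + 53*l + 32) - 64*l^3 - 56*l^2 + 214*l + 140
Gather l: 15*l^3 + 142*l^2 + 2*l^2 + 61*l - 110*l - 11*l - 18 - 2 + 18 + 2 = 15*l^3 + 144*l^2 - 60*l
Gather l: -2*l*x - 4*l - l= l*(-2*x - 5)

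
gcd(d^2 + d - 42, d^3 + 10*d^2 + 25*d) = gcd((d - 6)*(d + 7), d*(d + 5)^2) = 1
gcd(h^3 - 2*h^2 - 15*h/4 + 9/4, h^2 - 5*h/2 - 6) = h + 3/2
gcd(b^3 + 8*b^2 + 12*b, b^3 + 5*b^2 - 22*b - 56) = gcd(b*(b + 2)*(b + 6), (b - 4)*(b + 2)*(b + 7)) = b + 2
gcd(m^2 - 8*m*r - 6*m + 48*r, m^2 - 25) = 1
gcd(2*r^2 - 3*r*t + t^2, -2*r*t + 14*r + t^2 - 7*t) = 2*r - t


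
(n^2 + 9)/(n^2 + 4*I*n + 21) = (n + 3*I)/(n + 7*I)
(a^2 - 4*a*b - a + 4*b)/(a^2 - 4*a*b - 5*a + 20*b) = (a - 1)/(a - 5)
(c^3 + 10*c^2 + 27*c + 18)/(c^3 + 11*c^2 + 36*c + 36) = (c + 1)/(c + 2)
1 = 1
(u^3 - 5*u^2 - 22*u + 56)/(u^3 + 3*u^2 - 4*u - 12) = (u^2 - 3*u - 28)/(u^2 + 5*u + 6)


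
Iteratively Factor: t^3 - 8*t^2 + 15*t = (t)*(t^2 - 8*t + 15) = t*(t - 5)*(t - 3)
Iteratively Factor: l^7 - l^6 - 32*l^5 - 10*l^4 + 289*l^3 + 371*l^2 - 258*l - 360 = (l - 5)*(l^6 + 4*l^5 - 12*l^4 - 70*l^3 - 61*l^2 + 66*l + 72) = (l - 5)*(l + 3)*(l^5 + l^4 - 15*l^3 - 25*l^2 + 14*l + 24) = (l - 5)*(l - 4)*(l + 3)*(l^4 + 5*l^3 + 5*l^2 - 5*l - 6) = (l - 5)*(l - 4)*(l - 1)*(l + 3)*(l^3 + 6*l^2 + 11*l + 6) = (l - 5)*(l - 4)*(l - 1)*(l + 2)*(l + 3)*(l^2 + 4*l + 3) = (l - 5)*(l - 4)*(l - 1)*(l + 2)*(l + 3)^2*(l + 1)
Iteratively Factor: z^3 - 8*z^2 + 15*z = (z - 3)*(z^2 - 5*z) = z*(z - 3)*(z - 5)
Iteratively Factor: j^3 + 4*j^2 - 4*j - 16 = (j + 2)*(j^2 + 2*j - 8) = (j - 2)*(j + 2)*(j + 4)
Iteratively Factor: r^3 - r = (r + 1)*(r^2 - r) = r*(r + 1)*(r - 1)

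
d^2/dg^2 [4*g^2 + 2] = 8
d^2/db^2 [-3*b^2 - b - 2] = -6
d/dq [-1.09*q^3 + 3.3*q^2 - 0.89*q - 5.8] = -3.27*q^2 + 6.6*q - 0.89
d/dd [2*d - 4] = 2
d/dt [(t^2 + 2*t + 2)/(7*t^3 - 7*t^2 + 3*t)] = (-7*t^4 - 28*t^3 - 25*t^2 + 28*t - 6)/(t^2*(49*t^4 - 98*t^3 + 91*t^2 - 42*t + 9))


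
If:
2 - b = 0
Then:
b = 2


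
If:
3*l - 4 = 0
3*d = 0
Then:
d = 0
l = 4/3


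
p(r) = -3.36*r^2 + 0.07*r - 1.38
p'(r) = 0.07 - 6.72*r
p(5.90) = -117.93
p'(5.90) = -39.58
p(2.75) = -26.60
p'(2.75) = -18.41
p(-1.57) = -9.77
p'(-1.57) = 10.62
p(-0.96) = -4.54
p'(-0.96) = 6.52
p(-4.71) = -76.25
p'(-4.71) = 31.72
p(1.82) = -12.38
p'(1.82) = -12.16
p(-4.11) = -58.43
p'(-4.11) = 27.69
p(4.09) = -57.30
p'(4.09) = -27.41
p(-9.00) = -274.17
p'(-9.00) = 60.55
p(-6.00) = -122.76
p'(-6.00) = 40.39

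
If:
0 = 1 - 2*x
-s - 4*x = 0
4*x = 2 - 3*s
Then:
No Solution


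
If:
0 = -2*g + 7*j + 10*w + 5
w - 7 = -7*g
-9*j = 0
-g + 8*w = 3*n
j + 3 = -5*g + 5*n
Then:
No Solution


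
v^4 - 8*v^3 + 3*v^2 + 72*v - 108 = (v - 6)*(v - 3)*(v - 2)*(v + 3)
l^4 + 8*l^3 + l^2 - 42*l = l*(l - 2)*(l + 3)*(l + 7)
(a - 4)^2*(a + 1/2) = a^3 - 15*a^2/2 + 12*a + 8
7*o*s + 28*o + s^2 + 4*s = (7*o + s)*(s + 4)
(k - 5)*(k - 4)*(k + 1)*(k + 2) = k^4 - 6*k^3 - 5*k^2 + 42*k + 40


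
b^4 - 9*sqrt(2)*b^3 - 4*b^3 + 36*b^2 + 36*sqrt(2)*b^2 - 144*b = b*(b - 4)*(b - 6*sqrt(2))*(b - 3*sqrt(2))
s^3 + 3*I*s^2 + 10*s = s*(s - 2*I)*(s + 5*I)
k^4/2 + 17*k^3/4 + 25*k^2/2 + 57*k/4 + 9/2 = (k/2 + 1)*(k + 1/2)*(k + 3)^2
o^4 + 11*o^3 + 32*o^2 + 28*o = o*(o + 2)^2*(o + 7)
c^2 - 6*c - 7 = (c - 7)*(c + 1)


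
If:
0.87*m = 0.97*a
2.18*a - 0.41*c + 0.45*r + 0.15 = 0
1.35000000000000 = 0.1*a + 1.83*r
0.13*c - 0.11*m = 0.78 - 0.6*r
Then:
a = 0.35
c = 3.01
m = 0.39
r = 0.72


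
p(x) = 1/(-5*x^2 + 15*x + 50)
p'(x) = (10*x - 15)/(-5*x^2 + 15*x + 50)^2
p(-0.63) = 0.03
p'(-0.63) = -0.01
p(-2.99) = -0.03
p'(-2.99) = -0.03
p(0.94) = 0.02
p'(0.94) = -0.00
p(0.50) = 0.02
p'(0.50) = -0.00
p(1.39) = 0.02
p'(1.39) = -0.00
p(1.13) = 0.02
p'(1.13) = -0.00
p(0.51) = 0.02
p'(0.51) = -0.00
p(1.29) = 0.02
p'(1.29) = -0.00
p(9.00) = 0.00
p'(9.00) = 0.00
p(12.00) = 0.00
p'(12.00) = 0.00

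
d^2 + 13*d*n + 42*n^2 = (d + 6*n)*(d + 7*n)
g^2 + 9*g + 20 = (g + 4)*(g + 5)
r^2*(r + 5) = r^3 + 5*r^2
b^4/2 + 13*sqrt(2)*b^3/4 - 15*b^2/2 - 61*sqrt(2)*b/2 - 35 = (b/2 + sqrt(2)/2)*(b - 5*sqrt(2)/2)*(b + sqrt(2))*(b + 7*sqrt(2))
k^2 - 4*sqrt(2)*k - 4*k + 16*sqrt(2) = (k - 4)*(k - 4*sqrt(2))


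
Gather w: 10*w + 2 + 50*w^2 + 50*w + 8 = 50*w^2 + 60*w + 10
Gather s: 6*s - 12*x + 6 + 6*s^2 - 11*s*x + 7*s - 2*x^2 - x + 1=6*s^2 + s*(13 - 11*x) - 2*x^2 - 13*x + 7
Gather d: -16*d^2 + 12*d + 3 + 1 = -16*d^2 + 12*d + 4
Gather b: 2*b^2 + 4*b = 2*b^2 + 4*b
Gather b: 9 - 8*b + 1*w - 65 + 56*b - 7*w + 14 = 48*b - 6*w - 42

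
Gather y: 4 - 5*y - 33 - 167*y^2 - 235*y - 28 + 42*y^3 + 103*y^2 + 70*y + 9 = 42*y^3 - 64*y^2 - 170*y - 48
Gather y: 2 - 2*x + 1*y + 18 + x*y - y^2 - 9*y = -2*x - y^2 + y*(x - 8) + 20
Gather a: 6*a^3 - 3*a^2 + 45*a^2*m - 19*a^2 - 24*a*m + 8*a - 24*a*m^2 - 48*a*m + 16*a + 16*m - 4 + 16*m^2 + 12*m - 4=6*a^3 + a^2*(45*m - 22) + a*(-24*m^2 - 72*m + 24) + 16*m^2 + 28*m - 8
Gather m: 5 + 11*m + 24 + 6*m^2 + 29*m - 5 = 6*m^2 + 40*m + 24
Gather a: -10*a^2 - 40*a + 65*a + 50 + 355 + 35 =-10*a^2 + 25*a + 440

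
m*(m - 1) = m^2 - m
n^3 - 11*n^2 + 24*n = n*(n - 8)*(n - 3)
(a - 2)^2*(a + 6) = a^3 + 2*a^2 - 20*a + 24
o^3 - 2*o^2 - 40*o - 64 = (o - 8)*(o + 2)*(o + 4)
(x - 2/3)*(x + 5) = x^2 + 13*x/3 - 10/3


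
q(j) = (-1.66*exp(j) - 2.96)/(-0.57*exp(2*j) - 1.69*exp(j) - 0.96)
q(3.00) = 0.14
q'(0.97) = -0.57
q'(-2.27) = -0.30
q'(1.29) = -0.48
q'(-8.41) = -0.00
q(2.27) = 0.27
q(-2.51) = 2.81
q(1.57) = 0.49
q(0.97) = 0.78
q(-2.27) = 2.75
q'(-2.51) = -0.25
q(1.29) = 0.61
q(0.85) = 0.85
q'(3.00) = -0.13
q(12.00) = 0.00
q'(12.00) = 0.00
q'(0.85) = -0.60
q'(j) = (-1.66*exp(j) - 2.96)*(1.14*exp(2*j) + 1.69*exp(j))/(-0.57*exp(2*j) - 1.69*exp(j) - 0.96)^2 - 1.66*exp(j)/(-0.57*exp(2*j) - 1.69*exp(j) - 0.96) = (-(1.14*exp(j) + 1.69)*(1.66*exp(j) + 2.96) + 0.9462*exp(2*j) + 2.8054*exp(j) + 1.5936)*exp(j)/(0.57*exp(2*j) + 1.69*exp(j) + 0.96)^2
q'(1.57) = -0.40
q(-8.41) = 3.08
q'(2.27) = -0.24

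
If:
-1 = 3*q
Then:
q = -1/3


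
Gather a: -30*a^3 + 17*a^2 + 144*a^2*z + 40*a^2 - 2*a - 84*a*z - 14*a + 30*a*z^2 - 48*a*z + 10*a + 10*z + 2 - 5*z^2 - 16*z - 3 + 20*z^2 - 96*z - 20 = -30*a^3 + a^2*(144*z + 57) + a*(30*z^2 - 132*z - 6) + 15*z^2 - 102*z - 21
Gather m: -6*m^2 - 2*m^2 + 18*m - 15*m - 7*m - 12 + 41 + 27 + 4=-8*m^2 - 4*m + 60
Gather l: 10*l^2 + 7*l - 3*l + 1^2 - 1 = 10*l^2 + 4*l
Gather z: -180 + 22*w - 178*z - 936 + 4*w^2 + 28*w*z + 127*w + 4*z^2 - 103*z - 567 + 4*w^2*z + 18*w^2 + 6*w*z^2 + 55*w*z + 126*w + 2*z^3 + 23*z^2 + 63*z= 22*w^2 + 275*w + 2*z^3 + z^2*(6*w + 27) + z*(4*w^2 + 83*w - 218) - 1683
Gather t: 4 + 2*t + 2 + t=3*t + 6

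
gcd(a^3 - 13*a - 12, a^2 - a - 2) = a + 1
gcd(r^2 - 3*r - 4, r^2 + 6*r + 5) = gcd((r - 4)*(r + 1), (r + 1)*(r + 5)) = r + 1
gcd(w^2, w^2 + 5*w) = w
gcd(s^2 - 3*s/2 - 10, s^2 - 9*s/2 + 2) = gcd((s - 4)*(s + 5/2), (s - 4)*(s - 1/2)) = s - 4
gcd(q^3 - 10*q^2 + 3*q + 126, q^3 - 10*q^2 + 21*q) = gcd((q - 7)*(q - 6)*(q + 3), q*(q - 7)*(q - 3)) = q - 7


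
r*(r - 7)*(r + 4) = r^3 - 3*r^2 - 28*r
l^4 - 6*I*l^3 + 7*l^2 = l^2*(l - 7*I)*(l + I)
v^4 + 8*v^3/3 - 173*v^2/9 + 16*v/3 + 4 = (v - 3)*(v - 2/3)*(v + 1/3)*(v + 6)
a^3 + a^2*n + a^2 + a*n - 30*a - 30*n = (a - 5)*(a + 6)*(a + n)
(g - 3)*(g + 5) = g^2 + 2*g - 15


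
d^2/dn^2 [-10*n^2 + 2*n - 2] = -20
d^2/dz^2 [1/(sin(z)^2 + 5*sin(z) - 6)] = (-65*sin(z) + sin(3*z) + 19*cos(2*z)/2 - 143/2)/((sin(z) - 1)^2*(sin(z) + 6)^3)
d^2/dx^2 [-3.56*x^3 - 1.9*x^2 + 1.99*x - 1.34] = -21.36*x - 3.8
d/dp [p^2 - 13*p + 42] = 2*p - 13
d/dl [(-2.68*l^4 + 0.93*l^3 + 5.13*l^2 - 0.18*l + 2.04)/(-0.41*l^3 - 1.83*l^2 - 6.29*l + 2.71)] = (1.0988*l^6 + 9.8088*l^5 + 50.973*l^4 - 40.8982*l^3 - 22.527*l^2 + 35.271*l + 12.3438)/(0.1681*l^6 + 1.5006*l^5 + 8.5067*l^4 + 20.7992*l^3 + 29.6455*l^2 - 34.0918*l + 7.3441)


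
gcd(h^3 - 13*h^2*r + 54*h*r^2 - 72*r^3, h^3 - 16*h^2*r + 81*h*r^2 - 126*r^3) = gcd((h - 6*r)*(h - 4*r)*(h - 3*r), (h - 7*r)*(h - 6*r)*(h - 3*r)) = h^2 - 9*h*r + 18*r^2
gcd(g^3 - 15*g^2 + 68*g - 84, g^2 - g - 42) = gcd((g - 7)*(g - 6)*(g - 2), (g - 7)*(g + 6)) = g - 7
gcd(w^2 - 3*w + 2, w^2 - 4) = w - 2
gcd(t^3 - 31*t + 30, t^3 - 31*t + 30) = t^3 - 31*t + 30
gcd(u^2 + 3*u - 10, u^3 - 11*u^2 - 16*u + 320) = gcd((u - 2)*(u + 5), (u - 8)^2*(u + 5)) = u + 5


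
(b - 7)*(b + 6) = b^2 - b - 42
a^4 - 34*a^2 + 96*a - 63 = (a - 3)^2*(a - 1)*(a + 7)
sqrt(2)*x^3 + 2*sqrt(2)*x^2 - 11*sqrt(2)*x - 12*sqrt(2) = (x - 3)*(x + 4)*(sqrt(2)*x + sqrt(2))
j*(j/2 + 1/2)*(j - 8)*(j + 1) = j^4/2 - 3*j^3 - 15*j^2/2 - 4*j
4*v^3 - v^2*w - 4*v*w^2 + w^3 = (-4*v + w)*(-v + w)*(v + w)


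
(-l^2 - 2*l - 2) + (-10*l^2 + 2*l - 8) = -11*l^2 - 10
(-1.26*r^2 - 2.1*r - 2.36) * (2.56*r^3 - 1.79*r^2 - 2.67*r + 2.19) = -3.2256*r^5 - 3.1206*r^4 + 1.0816*r^3 + 7.072*r^2 + 1.7022*r - 5.1684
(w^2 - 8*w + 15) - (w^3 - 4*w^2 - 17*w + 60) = -w^3 + 5*w^2 + 9*w - 45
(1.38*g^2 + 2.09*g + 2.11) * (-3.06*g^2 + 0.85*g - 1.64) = -4.2228*g^4 - 5.2224*g^3 - 6.9433*g^2 - 1.6341*g - 3.4604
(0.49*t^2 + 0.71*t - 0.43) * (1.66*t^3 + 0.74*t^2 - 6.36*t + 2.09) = 0.8134*t^5 + 1.5412*t^4 - 3.3048*t^3 - 3.8097*t^2 + 4.2187*t - 0.8987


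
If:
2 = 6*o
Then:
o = 1/3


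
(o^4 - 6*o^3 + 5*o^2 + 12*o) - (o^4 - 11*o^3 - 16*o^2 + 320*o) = 5*o^3 + 21*o^2 - 308*o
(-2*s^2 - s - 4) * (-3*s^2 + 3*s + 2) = 6*s^4 - 3*s^3 + 5*s^2 - 14*s - 8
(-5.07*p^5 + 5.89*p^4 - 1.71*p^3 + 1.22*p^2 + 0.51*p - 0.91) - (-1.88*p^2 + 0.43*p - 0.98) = -5.07*p^5 + 5.89*p^4 - 1.71*p^3 + 3.1*p^2 + 0.08*p + 0.07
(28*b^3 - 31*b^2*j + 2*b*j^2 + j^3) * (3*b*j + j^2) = 84*b^4*j - 65*b^3*j^2 - 25*b^2*j^3 + 5*b*j^4 + j^5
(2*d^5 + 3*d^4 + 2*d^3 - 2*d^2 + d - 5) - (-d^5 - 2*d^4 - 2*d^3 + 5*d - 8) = 3*d^5 + 5*d^4 + 4*d^3 - 2*d^2 - 4*d + 3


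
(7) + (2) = 9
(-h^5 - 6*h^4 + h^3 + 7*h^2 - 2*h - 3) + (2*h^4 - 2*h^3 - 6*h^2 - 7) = -h^5 - 4*h^4 - h^3 + h^2 - 2*h - 10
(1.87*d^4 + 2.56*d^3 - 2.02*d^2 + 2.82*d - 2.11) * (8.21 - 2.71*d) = -5.0677*d^5 + 8.4151*d^4 + 26.4918*d^3 - 24.2264*d^2 + 28.8703*d - 17.3231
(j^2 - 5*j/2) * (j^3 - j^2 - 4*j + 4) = j^5 - 7*j^4/2 - 3*j^3/2 + 14*j^2 - 10*j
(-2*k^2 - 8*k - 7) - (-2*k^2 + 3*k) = -11*k - 7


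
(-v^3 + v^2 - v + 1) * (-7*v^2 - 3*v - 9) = 7*v^5 - 4*v^4 + 13*v^3 - 13*v^2 + 6*v - 9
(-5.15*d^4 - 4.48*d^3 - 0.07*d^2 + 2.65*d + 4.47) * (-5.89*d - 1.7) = 30.3335*d^5 + 35.1422*d^4 + 8.0283*d^3 - 15.4895*d^2 - 30.8333*d - 7.599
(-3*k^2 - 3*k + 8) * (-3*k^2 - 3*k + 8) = 9*k^4 + 18*k^3 - 39*k^2 - 48*k + 64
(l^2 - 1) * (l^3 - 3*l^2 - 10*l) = l^5 - 3*l^4 - 11*l^3 + 3*l^2 + 10*l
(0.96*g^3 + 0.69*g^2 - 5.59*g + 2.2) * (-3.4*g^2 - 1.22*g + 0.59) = -3.264*g^5 - 3.5172*g^4 + 18.7306*g^3 - 0.253100000000001*g^2 - 5.9821*g + 1.298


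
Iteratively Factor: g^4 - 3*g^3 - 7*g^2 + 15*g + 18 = (g - 3)*(g^3 - 7*g - 6) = (g - 3)*(g + 1)*(g^2 - g - 6) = (g - 3)*(g + 1)*(g + 2)*(g - 3)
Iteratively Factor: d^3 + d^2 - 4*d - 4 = (d + 2)*(d^2 - d - 2) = (d - 2)*(d + 2)*(d + 1)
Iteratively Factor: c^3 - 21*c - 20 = (c + 4)*(c^2 - 4*c - 5) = (c - 5)*(c + 4)*(c + 1)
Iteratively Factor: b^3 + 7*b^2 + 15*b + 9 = (b + 3)*(b^2 + 4*b + 3) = (b + 3)^2*(b + 1)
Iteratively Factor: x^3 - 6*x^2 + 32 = (x + 2)*(x^2 - 8*x + 16) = (x - 4)*(x + 2)*(x - 4)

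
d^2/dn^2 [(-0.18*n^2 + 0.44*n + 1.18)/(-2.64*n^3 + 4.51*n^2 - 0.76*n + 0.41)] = (2.509056*n^6 - 18.399744*n^5 - 69.423552*n^4 + 212.62076*n^3 - 165.92532*n^2 + 21.48564*n + 2.787048)/(18.399744*n^9 - 94.298688*n^8 + 176.98428*n^7 - 154.599643*n^6 + 80.239764*n^5 - 37.768995*n^4 + 10.202224*n^3 - 2.984841*n^2 + 0.383268*n - 0.068921)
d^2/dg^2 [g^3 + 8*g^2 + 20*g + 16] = 6*g + 16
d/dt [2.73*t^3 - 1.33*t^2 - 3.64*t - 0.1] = 8.19*t^2 - 2.66*t - 3.64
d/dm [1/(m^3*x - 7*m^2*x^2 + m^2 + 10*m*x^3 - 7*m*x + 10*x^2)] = (-3*m^2*x + 14*m*x^2 - 2*m - 10*x^3 + 7*x)/(m^3*x - 7*m^2*x^2 + m^2 + 10*m*x^3 - 7*m*x + 10*x^2)^2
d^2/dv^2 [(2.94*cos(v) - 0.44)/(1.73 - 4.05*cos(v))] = (-13.38201*sin(v)^2 + 5.716266*cos(v) - 13.38201)/(66.430125*cos(v)^3 - 85.128975*cos(v)^2 + 36.363735*cos(v) - 5.177717)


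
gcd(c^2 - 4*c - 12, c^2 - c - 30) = c - 6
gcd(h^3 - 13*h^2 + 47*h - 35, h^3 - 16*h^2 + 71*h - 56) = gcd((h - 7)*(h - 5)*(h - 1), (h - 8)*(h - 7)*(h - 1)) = h^2 - 8*h + 7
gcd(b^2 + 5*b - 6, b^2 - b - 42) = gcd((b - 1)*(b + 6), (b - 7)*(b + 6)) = b + 6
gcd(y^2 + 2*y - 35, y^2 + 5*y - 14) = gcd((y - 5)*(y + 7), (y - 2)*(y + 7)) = y + 7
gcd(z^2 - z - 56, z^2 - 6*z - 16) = z - 8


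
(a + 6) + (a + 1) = 2*a + 7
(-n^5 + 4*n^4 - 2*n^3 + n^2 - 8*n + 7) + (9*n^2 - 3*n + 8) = -n^5 + 4*n^4 - 2*n^3 + 10*n^2 - 11*n + 15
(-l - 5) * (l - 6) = -l^2 + l + 30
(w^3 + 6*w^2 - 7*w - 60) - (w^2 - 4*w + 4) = w^3 + 5*w^2 - 3*w - 64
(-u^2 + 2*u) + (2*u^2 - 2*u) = u^2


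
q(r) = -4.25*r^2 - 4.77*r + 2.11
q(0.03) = 1.96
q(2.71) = -42.03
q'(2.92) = -29.59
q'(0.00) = -4.77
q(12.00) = -667.13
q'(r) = -8.5*r - 4.77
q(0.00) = 2.11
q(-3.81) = -41.41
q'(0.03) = -5.02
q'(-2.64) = 17.67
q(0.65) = -2.79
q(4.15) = -90.88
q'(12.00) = -106.77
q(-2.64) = -14.92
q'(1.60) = -18.37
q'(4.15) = -40.04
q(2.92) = -48.06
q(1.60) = -16.40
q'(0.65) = -10.30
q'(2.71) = -27.80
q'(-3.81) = 27.62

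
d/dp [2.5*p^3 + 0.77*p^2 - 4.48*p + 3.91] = 7.5*p^2 + 1.54*p - 4.48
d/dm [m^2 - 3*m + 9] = 2*m - 3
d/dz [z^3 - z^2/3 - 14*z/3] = 3*z^2 - 2*z/3 - 14/3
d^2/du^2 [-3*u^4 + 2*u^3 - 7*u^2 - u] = -36*u^2 + 12*u - 14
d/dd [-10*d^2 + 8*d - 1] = 8 - 20*d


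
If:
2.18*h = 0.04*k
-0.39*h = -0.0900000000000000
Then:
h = 0.23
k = 12.58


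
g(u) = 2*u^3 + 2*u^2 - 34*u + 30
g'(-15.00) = 1256.00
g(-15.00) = -5760.00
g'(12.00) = 878.00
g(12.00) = 3366.00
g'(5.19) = 148.38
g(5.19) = 187.01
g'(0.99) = -24.16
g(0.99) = 0.24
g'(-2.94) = 6.10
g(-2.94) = 96.42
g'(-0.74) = -33.67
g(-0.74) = 55.44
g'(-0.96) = -32.31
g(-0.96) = 62.71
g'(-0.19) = -34.54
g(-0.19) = 36.52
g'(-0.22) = -34.59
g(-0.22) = 37.56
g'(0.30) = -32.26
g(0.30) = 20.03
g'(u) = 6*u^2 + 4*u - 34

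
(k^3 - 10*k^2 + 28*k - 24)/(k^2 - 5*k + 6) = (k^2 - 8*k + 12)/(k - 3)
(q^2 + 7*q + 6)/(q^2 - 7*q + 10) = (q^2 + 7*q + 6)/(q^2 - 7*q + 10)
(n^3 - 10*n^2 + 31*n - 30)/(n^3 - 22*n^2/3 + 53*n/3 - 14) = 3*(n - 5)/(3*n - 7)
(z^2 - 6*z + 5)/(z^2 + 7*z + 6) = (z^2 - 6*z + 5)/(z^2 + 7*z + 6)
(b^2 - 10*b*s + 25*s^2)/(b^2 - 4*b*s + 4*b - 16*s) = (b^2 - 10*b*s + 25*s^2)/(b^2 - 4*b*s + 4*b - 16*s)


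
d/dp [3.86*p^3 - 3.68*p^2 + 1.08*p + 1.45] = 11.58*p^2 - 7.36*p + 1.08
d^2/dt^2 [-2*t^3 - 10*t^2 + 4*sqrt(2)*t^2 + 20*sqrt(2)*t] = -12*t - 20 + 8*sqrt(2)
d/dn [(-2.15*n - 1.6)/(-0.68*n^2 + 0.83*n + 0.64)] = (1.462*n^2 - 1.7845*n - (1.36*n - 0.83)*(2.15*n + 1.6) - 1.376)/(-0.68*n^2 + 0.83*n + 0.64)^2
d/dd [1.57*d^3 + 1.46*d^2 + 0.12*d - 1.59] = 4.71*d^2 + 2.92*d + 0.12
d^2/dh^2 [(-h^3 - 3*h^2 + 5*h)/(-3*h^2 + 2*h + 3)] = 2*(-14*h^3 + 99*h^2 - 108*h + 57)/(27*h^6 - 54*h^5 - 45*h^4 + 100*h^3 + 45*h^2 - 54*h - 27)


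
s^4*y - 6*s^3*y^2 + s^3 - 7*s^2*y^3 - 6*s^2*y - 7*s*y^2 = s*(s - 7*y)*(s + y)*(s*y + 1)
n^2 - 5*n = n*(n - 5)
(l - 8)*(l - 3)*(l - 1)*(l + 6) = l^4 - 6*l^3 - 37*l^2 + 186*l - 144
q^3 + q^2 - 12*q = q*(q - 3)*(q + 4)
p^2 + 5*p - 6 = (p - 1)*(p + 6)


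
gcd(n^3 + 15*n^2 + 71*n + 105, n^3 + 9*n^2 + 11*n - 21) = n^2 + 10*n + 21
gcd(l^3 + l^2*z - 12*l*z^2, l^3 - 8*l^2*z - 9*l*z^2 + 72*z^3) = -l + 3*z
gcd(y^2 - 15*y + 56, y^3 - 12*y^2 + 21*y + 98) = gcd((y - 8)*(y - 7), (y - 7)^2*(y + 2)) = y - 7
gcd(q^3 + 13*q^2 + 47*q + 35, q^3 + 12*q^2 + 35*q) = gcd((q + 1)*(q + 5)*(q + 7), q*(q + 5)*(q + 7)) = q^2 + 12*q + 35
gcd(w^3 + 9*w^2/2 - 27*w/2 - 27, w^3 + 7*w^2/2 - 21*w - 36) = w^2 + 15*w/2 + 9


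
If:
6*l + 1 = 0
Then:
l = -1/6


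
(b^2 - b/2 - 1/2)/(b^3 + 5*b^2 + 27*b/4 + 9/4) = 2*(b - 1)/(2*b^2 + 9*b + 9)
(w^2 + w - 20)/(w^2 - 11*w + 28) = (w + 5)/(w - 7)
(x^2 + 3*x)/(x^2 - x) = (x + 3)/(x - 1)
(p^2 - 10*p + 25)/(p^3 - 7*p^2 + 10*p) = (p - 5)/(p*(p - 2))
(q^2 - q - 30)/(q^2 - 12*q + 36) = (q + 5)/(q - 6)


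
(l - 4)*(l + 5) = l^2 + l - 20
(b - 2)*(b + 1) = b^2 - b - 2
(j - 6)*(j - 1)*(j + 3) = j^3 - 4*j^2 - 15*j + 18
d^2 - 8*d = d*(d - 8)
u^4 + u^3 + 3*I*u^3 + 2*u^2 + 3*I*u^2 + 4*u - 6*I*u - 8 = (u - 1)*(u + 2)*(u - I)*(u + 4*I)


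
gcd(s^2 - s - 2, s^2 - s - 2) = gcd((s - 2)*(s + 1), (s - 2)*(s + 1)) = s^2 - s - 2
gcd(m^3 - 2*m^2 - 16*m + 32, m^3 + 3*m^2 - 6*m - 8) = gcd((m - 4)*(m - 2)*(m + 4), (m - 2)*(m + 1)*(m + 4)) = m^2 + 2*m - 8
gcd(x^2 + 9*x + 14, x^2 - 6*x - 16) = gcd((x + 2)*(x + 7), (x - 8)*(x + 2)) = x + 2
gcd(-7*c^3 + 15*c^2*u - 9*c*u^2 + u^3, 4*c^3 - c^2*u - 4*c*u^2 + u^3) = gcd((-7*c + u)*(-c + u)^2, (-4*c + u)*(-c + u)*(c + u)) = -c + u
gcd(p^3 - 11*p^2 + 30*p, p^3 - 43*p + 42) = p - 6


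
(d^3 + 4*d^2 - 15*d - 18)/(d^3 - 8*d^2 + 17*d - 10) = (d^3 + 4*d^2 - 15*d - 18)/(d^3 - 8*d^2 + 17*d - 10)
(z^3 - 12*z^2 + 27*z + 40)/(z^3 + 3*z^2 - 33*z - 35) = (z - 8)/(z + 7)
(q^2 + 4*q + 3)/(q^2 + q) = (q + 3)/q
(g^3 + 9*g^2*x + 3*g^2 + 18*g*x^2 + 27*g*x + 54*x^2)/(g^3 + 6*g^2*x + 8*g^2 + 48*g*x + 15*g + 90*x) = (g + 3*x)/(g + 5)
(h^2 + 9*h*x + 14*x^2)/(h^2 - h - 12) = (h^2 + 9*h*x + 14*x^2)/(h^2 - h - 12)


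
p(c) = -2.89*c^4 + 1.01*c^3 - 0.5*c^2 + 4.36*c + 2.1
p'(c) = -11.56*c^3 + 3.03*c^2 - 1.0*c + 4.36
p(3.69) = -473.67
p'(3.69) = -538.89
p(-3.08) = -305.66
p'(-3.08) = 373.95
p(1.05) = 3.78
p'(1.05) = -6.73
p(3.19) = -255.56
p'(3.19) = -343.25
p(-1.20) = -11.59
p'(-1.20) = 29.90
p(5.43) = -2339.71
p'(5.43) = -1762.52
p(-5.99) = -3979.56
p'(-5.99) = 2603.56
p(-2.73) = -194.61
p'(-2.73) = 264.88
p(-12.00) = -61794.54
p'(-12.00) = 20428.36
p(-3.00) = -276.84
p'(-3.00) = 346.75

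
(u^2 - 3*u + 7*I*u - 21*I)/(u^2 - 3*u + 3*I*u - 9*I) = (u + 7*I)/(u + 3*I)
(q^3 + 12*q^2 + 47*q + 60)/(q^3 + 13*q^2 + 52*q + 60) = (q^2 + 7*q + 12)/(q^2 + 8*q + 12)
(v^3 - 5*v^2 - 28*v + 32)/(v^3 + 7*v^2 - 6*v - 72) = (v^2 - 9*v + 8)/(v^2 + 3*v - 18)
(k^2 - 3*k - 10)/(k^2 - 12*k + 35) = (k + 2)/(k - 7)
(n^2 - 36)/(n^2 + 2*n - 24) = (n - 6)/(n - 4)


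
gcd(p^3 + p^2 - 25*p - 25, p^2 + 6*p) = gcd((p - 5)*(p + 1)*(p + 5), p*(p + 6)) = 1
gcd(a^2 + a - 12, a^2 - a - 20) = a + 4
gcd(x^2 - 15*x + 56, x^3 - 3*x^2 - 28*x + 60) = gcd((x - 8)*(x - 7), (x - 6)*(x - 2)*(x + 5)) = 1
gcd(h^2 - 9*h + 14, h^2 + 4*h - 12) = h - 2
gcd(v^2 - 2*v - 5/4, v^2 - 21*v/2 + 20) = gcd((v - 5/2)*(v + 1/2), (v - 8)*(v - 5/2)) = v - 5/2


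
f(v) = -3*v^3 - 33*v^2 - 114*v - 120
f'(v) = -9*v^2 - 66*v - 114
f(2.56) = -678.44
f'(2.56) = -341.94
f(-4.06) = -0.35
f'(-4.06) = 5.61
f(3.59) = -1093.37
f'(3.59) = -466.93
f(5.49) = -2236.89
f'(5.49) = -747.60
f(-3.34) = 4.40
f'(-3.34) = 6.04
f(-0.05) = -114.38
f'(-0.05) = -110.72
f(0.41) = -172.49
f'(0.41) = -142.57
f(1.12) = -293.29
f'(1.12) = -199.21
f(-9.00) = 420.00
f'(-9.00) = -249.00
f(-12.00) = 1680.00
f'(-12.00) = -618.00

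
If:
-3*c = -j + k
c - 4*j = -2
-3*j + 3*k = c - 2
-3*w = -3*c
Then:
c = 1/5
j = 11/20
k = -1/20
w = 1/5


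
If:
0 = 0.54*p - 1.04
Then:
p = 1.93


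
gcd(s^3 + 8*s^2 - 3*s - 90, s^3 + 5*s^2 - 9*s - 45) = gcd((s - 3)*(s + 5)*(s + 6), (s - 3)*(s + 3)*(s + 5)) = s^2 + 2*s - 15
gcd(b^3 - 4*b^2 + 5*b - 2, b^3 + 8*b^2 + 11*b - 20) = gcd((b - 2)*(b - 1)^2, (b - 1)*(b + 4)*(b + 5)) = b - 1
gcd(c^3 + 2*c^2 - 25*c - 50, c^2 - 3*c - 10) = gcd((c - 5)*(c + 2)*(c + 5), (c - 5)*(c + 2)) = c^2 - 3*c - 10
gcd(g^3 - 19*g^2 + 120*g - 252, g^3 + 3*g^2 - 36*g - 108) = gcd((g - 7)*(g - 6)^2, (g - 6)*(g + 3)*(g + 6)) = g - 6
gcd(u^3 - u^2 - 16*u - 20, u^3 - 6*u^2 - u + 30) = u^2 - 3*u - 10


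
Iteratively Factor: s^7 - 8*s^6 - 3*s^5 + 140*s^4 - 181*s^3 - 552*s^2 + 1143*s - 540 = (s - 3)*(s^6 - 5*s^5 - 18*s^4 + 86*s^3 + 77*s^2 - 321*s + 180) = (s - 3)*(s + 3)*(s^5 - 8*s^4 + 6*s^3 + 68*s^2 - 127*s + 60) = (s - 4)*(s - 3)*(s + 3)*(s^4 - 4*s^3 - 10*s^2 + 28*s - 15) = (s - 5)*(s - 4)*(s - 3)*(s + 3)*(s^3 + s^2 - 5*s + 3) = (s - 5)*(s - 4)*(s - 3)*(s - 1)*(s + 3)*(s^2 + 2*s - 3) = (s - 5)*(s - 4)*(s - 3)*(s - 1)*(s + 3)^2*(s - 1)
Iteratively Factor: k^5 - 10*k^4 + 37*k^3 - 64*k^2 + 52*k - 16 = (k - 1)*(k^4 - 9*k^3 + 28*k^2 - 36*k + 16) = (k - 2)*(k - 1)*(k^3 - 7*k^2 + 14*k - 8) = (k - 2)^2*(k - 1)*(k^2 - 5*k + 4) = (k - 4)*(k - 2)^2*(k - 1)*(k - 1)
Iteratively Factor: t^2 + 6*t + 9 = (t + 3)*(t + 3)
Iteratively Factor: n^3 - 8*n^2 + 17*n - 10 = (n - 1)*(n^2 - 7*n + 10) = (n - 5)*(n - 1)*(n - 2)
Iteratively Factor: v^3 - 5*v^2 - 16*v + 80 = (v + 4)*(v^2 - 9*v + 20) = (v - 4)*(v + 4)*(v - 5)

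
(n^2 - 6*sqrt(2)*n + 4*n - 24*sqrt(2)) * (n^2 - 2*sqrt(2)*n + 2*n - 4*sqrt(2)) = n^4 - 8*sqrt(2)*n^3 + 6*n^3 - 48*sqrt(2)*n^2 + 32*n^2 - 64*sqrt(2)*n + 144*n + 192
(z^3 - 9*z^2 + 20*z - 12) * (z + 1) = z^4 - 8*z^3 + 11*z^2 + 8*z - 12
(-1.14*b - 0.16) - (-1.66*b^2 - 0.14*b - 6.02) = 1.66*b^2 - 1.0*b + 5.86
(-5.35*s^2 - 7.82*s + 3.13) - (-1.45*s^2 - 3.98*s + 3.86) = -3.9*s^2 - 3.84*s - 0.73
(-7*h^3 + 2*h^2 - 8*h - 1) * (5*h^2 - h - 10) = -35*h^5 + 17*h^4 + 28*h^3 - 17*h^2 + 81*h + 10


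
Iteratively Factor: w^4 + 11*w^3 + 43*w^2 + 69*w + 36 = (w + 3)*(w^3 + 8*w^2 + 19*w + 12) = (w + 1)*(w + 3)*(w^2 + 7*w + 12) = (w + 1)*(w + 3)^2*(w + 4)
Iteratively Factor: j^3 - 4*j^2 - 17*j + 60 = (j + 4)*(j^2 - 8*j + 15) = (j - 5)*(j + 4)*(j - 3)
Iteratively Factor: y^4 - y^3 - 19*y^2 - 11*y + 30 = (y - 5)*(y^3 + 4*y^2 + y - 6) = (y - 5)*(y - 1)*(y^2 + 5*y + 6) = (y - 5)*(y - 1)*(y + 3)*(y + 2)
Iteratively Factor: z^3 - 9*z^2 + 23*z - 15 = (z - 3)*(z^2 - 6*z + 5) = (z - 3)*(z - 1)*(z - 5)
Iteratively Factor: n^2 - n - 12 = (n - 4)*(n + 3)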